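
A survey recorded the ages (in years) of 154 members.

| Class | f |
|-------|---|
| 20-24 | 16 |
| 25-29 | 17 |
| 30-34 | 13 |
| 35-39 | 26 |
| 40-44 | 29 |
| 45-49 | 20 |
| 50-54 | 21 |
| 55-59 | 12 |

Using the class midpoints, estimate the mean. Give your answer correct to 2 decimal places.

Midpoints: 22, 27, 32, 37, 42, 47, 52, 57
Σfm = 16×22 + 17×27 + 13×32 + 26×37 + 29×42 + 20×47 + 21×52 + 12×57 = 6123
n = Σf = 154
Mean = 6123 / 154 = 39.7597

39.76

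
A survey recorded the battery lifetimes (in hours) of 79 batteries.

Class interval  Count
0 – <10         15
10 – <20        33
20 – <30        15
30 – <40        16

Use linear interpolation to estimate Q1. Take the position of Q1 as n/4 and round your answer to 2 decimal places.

11.44

Cumulative frequencies: 15, 48, 63, 79
n = 79; position = n/4 = 19.75.
This falls in the class 10 – <20: L = 10, F = 15, f = 33, h = 10.
Lower quartile ≈ 10 + ((19.75 − 15) / 33) × 10 = 11.4394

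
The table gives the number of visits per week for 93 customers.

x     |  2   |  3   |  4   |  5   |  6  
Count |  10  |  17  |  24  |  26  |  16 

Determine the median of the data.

4

Cumulative frequencies: 10, 27, 51, 77, 93
n = 93, so the median is the value in position (n+1)/2 = 47.
Position 47 falls at value 4.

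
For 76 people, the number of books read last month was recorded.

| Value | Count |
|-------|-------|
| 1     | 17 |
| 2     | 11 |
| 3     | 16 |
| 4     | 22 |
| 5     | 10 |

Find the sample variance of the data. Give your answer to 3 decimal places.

Values: 1, 2, 3, 4, 5
n = 76, Σfx = 225, mean = 2.9605
Σfx² = 807
Σf(x − x̄)² = Σfx² − (Σfx)²/n = 807 − 225²/76 = 140.8816
Sample variance = 140.8816 / 75 = 1.8784

1.878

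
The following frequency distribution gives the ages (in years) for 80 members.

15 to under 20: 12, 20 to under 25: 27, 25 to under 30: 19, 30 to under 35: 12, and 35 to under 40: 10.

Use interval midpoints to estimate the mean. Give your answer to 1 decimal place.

26.3

Midpoints: 17.5, 22.5, 27.5, 32.5, 37.5
Σfm = 12×17.5 + 27×22.5 + 19×27.5 + 12×32.5 + 10×37.5 = 2105
n = Σf = 80
Mean = 2105 / 80 = 26.3125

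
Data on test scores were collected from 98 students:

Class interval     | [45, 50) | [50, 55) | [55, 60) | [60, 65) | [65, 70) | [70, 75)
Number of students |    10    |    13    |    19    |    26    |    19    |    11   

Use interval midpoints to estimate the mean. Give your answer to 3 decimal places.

60.765

Midpoints: 47.5, 52.5, 57.5, 62.5, 67.5, 72.5
Σfm = 10×47.5 + 13×52.5 + 19×57.5 + 26×62.5 + 19×67.5 + 11×72.5 = 5955
n = Σf = 98
Mean = 5955 / 98 = 60.7653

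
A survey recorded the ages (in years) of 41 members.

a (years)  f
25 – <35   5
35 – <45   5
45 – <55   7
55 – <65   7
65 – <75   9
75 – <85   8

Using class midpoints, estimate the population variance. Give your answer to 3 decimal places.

272.695

Midpoints: 30, 40, 50, 60, 70, 80
n = 41, Σfm = 2390, mean = 58.2927
Σfm² = 150500
Σf(m − x̄)² = Σfm² − (Σfm)²/n = 150500 − 2390²/41 = 11180.4878
Population variance = 11180.4878 / 41 = 272.6948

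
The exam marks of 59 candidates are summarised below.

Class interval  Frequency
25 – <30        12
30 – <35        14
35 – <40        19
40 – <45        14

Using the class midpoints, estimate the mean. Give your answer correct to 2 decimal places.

35.47

Midpoints: 27.5, 32.5, 37.5, 42.5
Σfm = 12×27.5 + 14×32.5 + 19×37.5 + 14×42.5 = 2092.5
n = Σf = 59
Mean = 2092.5 / 59 = 35.4661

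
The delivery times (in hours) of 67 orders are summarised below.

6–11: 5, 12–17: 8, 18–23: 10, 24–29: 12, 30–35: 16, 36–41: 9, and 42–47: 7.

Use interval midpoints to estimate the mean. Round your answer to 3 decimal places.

27.754

Midpoints: 8.5, 14.5, 20.5, 26.5, 32.5, 38.5, 44.5
Σfm = 5×8.5 + 8×14.5 + 10×20.5 + 12×26.5 + 16×32.5 + 9×38.5 + 7×44.5 = 1859.5
n = Σf = 67
Mean = 1859.5 / 67 = 27.7537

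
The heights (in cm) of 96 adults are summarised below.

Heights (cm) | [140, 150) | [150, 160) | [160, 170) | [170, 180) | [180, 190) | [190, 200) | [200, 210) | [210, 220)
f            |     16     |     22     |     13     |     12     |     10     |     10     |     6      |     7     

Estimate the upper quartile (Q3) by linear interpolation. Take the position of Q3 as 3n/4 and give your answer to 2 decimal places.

Cumulative frequencies: 16, 38, 51, 63, 73, 83, 89, 96
n = 96; position = 3n/4 = 72.
This falls in the class [180, 190): L = 180, F = 63, f = 10, h = 10.
Upper quartile ≈ 180 + ((72 − 63) / 10) × 10 = 189.0000

189.00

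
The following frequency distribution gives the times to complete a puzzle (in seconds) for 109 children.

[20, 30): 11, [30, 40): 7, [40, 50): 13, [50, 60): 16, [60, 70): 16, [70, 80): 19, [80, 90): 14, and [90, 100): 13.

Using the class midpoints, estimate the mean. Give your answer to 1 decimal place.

Midpoints: 25, 35, 45, 55, 65, 75, 85, 95
Σfm = 11×25 + 7×35 + 13×45 + 16×55 + 16×65 + 19×75 + 14×85 + 13×95 = 6875
n = Σf = 109
Mean = 6875 / 109 = 63.0734

63.1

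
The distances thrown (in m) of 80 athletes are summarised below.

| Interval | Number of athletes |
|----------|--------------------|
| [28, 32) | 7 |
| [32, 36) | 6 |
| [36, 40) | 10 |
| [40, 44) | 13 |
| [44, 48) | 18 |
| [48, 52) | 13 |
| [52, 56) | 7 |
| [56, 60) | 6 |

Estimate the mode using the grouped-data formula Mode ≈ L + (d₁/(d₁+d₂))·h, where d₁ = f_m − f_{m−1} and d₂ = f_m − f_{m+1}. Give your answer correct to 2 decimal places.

Modal class: [44, 48) (highest frequency 18).
d₁ = 18 − 13 = 5, d₂ = 18 − 13 = 5
Mode ≈ 44 + (5/(5+5)) × 4 = 44 + 2.0000 = 46.0000

46.00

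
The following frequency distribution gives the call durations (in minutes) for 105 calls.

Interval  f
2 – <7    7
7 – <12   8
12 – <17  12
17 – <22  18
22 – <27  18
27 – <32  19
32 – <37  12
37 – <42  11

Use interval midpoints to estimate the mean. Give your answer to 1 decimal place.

Midpoints: 4.5, 9.5, 14.5, 19.5, 24.5, 29.5, 34.5, 39.5
Σfm = 7×4.5 + 8×9.5 + 12×14.5 + 18×19.5 + 18×24.5 + 19×29.5 + 12×34.5 + 11×39.5 = 2482.5
n = Σf = 105
Mean = 2482.5 / 105 = 23.6429

23.6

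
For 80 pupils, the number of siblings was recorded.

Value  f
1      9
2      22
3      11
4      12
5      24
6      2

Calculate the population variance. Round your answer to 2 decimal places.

2.19

Values: 1, 2, 3, 4, 5, 6
n = 80, Σfx = 266, mean = 3.3250
Σfx² = 1060
Σf(x − x̄)² = Σfx² − (Σfx)²/n = 1060 − 266²/80 = 175.5500
Population variance = 175.5500 / 80 = 2.1944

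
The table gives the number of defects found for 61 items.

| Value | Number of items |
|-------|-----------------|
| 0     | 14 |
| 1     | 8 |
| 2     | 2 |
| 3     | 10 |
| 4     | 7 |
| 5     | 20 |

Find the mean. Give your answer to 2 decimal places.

2.79

Values: 0, 1, 2, 3, 4, 5
Σfx = 14×0 + 8×1 + 2×2 + 10×3 + 7×4 + 20×5 = 170
n = Σf = 61
Mean = 170 / 61 = 2.7869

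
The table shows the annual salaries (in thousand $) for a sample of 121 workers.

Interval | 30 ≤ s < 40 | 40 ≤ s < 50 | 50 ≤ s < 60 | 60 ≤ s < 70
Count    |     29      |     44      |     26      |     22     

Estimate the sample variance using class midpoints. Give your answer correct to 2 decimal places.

Midpoints: 35, 45, 55, 65
n = 121, Σfm = 5855, mean = 48.3884
Σfm² = 296225
Σf(m − x̄)² = Σfm² − (Σfm)²/n = 296225 − 5855²/121 = 12910.7438
Sample variance = 12910.7438 / 120 = 107.5895

107.59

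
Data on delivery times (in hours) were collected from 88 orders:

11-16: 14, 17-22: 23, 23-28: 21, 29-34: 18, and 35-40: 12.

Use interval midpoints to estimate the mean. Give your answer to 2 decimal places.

24.89

Midpoints: 13.5, 19.5, 25.5, 31.5, 37.5
Σfm = 14×13.5 + 23×19.5 + 21×25.5 + 18×31.5 + 12×37.5 = 2190
n = Σf = 88
Mean = 2190 / 88 = 24.8864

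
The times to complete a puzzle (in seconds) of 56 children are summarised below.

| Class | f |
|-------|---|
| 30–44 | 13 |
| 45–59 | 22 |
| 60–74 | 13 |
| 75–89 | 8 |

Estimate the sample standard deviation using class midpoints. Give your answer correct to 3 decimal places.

Midpoints: 37, 52, 67, 82
n = 56, Σfm = 3152, mean = 56.2857
Σfm² = 189434
Σf(m − x̄)² = Σfm² − (Σfm)²/n = 189434 − 3152²/56 = 12021.4286
Sample variance = 12021.4286 / 55 = 218.5714
Standard deviation = √218.5714 = 14.7842

14.784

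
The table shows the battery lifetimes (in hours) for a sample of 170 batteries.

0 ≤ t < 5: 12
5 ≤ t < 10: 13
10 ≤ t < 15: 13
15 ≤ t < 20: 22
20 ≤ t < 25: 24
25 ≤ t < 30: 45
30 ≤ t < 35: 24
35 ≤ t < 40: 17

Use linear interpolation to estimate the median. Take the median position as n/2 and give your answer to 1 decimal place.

25.1

Cumulative frequencies: 12, 25, 38, 60, 84, 129, 153, 170
n = 170; position = n/2 = 85.
This falls in the class 25 ≤ t < 30: L = 25, F = 84, f = 45, h = 5.
Median ≈ 25 + ((85 − 84) / 45) × 5 = 25.1111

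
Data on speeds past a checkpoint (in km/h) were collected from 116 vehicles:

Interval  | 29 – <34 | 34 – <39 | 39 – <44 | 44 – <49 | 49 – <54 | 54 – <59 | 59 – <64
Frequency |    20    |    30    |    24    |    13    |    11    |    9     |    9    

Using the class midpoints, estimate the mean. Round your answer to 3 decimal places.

Midpoints: 31.5, 36.5, 41.5, 46.5, 51.5, 56.5, 61.5
Σfm = 20×31.5 + 30×36.5 + 24×41.5 + 13×46.5 + 11×51.5 + 9×56.5 + 9×61.5 = 4954
n = Σf = 116
Mean = 4954 / 116 = 42.7069

42.707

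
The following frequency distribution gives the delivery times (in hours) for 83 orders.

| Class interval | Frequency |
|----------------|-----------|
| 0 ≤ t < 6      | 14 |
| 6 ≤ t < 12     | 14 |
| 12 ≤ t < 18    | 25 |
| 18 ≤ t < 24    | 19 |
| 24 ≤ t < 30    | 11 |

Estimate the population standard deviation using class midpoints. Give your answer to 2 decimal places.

7.59

Midpoints: 3, 9, 15, 21, 27
n = 83, Σfm = 1239, mean = 14.9277
Σfm² = 23283
Σf(m − x̄)² = Σfm² − (Σfm)²/n = 23283 − 1239²/83 = 4787.5663
Population variance = 4787.5663 / 83 = 57.6815
Standard deviation = √57.6815 = 7.5948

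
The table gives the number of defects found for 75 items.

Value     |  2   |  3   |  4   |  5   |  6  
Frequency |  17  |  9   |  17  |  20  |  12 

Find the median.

Cumulative frequencies: 17, 26, 43, 63, 75
n = 75, so the median is the value in position (n+1)/2 = 38.
Position 38 falls at value 4.

4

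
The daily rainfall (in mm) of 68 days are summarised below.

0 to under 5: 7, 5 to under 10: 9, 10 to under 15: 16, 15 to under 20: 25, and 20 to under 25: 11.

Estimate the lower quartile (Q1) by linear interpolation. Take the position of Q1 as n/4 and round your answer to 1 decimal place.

Cumulative frequencies: 7, 16, 32, 57, 68
n = 68; position = n/4 = 17.
This falls in the class 10 to under 15: L = 10, F = 16, f = 16, h = 5.
Lower quartile ≈ 10 + ((17 − 16) / 16) × 5 = 10.3125

10.3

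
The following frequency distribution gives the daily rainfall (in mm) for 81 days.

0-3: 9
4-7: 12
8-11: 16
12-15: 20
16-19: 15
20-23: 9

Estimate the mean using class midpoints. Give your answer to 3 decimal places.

11.821

Midpoints: 1.5, 5.5, 9.5, 13.5, 17.5, 21.5
Σfm = 9×1.5 + 12×5.5 + 16×9.5 + 20×13.5 + 15×17.5 + 9×21.5 = 957.5
n = Σf = 81
Mean = 957.5 / 81 = 11.8210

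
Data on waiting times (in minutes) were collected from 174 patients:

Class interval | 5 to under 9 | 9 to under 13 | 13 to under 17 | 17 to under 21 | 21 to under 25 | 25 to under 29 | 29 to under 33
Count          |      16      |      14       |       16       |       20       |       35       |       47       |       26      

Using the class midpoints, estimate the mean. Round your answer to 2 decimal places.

Midpoints: 7, 11, 15, 19, 23, 27, 31
Σfm = 16×7 + 14×11 + 16×15 + 20×19 + 35×23 + 47×27 + 26×31 = 3766
n = Σf = 174
Mean = 3766 / 174 = 21.6437

21.64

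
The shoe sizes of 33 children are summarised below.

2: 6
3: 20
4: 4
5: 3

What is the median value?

Cumulative frequencies: 6, 26, 30, 33
n = 33, so the median is the value in position (n+1)/2 = 17.
Position 17 falls at value 3.

3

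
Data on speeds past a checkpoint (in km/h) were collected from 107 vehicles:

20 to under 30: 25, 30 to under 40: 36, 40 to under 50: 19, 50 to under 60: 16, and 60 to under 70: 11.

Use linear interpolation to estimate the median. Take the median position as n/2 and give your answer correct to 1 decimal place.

Cumulative frequencies: 25, 61, 80, 96, 107
n = 107; position = n/2 = 53.5.
This falls in the class 30 to under 40: L = 30, F = 25, f = 36, h = 10.
Median ≈ 30 + ((53.5 − 25) / 36) × 10 = 37.9167

37.9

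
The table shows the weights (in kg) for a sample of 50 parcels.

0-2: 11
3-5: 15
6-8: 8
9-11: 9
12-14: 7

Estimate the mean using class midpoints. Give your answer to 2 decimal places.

Midpoints: 1, 4, 7, 10, 13
Σfm = 11×1 + 15×4 + 8×7 + 9×10 + 7×13 = 308
n = Σf = 50
Mean = 308 / 50 = 6.1600

6.16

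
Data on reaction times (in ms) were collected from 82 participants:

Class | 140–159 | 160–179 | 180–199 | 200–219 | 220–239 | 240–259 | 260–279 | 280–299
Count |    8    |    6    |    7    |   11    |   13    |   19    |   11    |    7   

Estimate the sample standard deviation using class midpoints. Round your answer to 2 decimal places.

41.27

Midpoints: 149.5, 169.5, 189.5, 209.5, 229.5, 249.5, 269.5, 289.5
n = 82, Σfm = 18559, mean = 226.3293
Σfm² = 4338420.5
Σf(m − x̄)² = Σfm² − (Σfm)²/n = 4338420.5 − 18559²/82 = 137975.6098
Sample variance = 137975.6098 / 81 = 1703.4026
Standard deviation = √1703.4026 = 41.2723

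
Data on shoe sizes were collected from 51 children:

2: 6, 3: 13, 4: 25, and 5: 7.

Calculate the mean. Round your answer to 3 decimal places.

Values: 2, 3, 4, 5
Σfx = 6×2 + 13×3 + 25×4 + 7×5 = 186
n = Σf = 51
Mean = 186 / 51 = 3.6471

3.647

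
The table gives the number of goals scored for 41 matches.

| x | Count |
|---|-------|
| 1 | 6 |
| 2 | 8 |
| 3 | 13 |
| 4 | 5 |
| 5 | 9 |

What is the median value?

3

Cumulative frequencies: 6, 14, 27, 32, 41
n = 41, so the median is the value in position (n+1)/2 = 21.
Position 21 falls at value 3.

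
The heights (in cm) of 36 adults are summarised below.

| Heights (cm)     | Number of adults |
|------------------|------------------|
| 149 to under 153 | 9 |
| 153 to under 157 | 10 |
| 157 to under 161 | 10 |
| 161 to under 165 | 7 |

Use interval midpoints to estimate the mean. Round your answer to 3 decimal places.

Midpoints: 151, 155, 159, 163
Σfm = 9×151 + 10×155 + 10×159 + 7×163 = 5640
n = Σf = 36
Mean = 5640 / 36 = 156.6667

156.667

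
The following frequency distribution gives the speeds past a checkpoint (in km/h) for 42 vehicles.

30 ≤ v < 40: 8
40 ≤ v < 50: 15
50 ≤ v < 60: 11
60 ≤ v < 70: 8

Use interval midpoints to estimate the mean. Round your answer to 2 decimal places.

49.52

Midpoints: 35, 45, 55, 65
Σfm = 8×35 + 15×45 + 11×55 + 8×65 = 2080
n = Σf = 42
Mean = 2080 / 42 = 49.5238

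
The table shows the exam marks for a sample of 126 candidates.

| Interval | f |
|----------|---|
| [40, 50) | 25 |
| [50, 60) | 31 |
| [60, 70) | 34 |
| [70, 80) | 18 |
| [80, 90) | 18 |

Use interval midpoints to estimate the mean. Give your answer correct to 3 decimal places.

62.857

Midpoints: 45, 55, 65, 75, 85
Σfm = 25×45 + 31×55 + 34×65 + 18×75 + 18×85 = 7920
n = Σf = 126
Mean = 7920 / 126 = 62.8571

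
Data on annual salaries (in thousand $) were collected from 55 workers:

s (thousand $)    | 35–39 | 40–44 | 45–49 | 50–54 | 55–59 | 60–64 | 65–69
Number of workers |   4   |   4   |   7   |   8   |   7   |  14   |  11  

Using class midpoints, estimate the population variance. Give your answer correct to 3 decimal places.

86.562

Midpoints: 37, 42, 47, 52, 57, 62, 67
n = 55, Σfm = 3065, mean = 55.7273
Σfm² = 175565
Σf(m − x̄)² = Σfm² − (Σfm)²/n = 175565 − 3065²/55 = 4760.9091
Population variance = 4760.9091 / 55 = 86.5620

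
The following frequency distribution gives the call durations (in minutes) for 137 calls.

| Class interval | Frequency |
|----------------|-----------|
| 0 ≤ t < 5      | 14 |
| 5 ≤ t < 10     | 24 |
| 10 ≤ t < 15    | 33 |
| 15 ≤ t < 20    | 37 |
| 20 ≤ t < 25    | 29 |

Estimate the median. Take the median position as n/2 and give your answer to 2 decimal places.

14.62

Cumulative frequencies: 14, 38, 71, 108, 137
n = 137; position = n/2 = 68.5.
This falls in the class 10 ≤ t < 15: L = 10, F = 38, f = 33, h = 5.
Median ≈ 10 + ((68.5 − 38) / 33) × 5 = 14.6212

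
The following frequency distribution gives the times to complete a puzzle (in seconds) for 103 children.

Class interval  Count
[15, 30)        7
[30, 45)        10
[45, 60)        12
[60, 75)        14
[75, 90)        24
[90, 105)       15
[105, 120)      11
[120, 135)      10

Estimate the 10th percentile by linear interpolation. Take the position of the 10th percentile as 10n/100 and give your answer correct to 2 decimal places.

34.95

Cumulative frequencies: 7, 17, 29, 43, 67, 82, 93, 103
n = 103; position = 10n/100 = 10.3.
This falls in the class [30, 45): L = 30, F = 7, f = 10, h = 15.
10th percentile ≈ 30 + ((10.3 − 7) / 10) × 15 = 34.9500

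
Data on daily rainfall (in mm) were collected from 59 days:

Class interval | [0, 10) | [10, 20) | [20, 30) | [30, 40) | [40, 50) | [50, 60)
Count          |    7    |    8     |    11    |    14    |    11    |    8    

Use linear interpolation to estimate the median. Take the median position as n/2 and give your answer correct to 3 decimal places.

Cumulative frequencies: 7, 15, 26, 40, 51, 59
n = 59; position = n/2 = 29.5.
This falls in the class [30, 40): L = 30, F = 26, f = 14, h = 10.
Median ≈ 30 + ((29.5 − 26) / 14) × 10 = 32.5000

32.500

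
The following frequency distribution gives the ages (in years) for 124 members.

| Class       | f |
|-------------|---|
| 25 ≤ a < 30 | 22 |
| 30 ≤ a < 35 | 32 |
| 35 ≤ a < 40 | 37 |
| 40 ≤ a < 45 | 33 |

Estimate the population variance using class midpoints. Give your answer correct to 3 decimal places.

Midpoints: 27.5, 32.5, 37.5, 42.5
n = 124, Σfm = 4435, mean = 35.7661
Σfm² = 162075
Σf(m − x̄)² = Σfm² − (Σfm)²/n = 162075 − 4435²/124 = 3452.2177
Population variance = 3452.2177 / 124 = 27.8405

27.840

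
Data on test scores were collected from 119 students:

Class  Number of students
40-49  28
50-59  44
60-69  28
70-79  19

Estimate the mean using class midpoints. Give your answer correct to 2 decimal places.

57.69

Midpoints: 44.5, 54.5, 64.5, 74.5
Σfm = 28×44.5 + 44×54.5 + 28×64.5 + 19×74.5 = 6865.5
n = Σf = 119
Mean = 6865.5 / 119 = 57.6933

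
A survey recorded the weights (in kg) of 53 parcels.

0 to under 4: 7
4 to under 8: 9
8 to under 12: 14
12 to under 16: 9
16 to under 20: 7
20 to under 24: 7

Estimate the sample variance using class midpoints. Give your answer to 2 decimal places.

39.59

Midpoints: 2, 6, 10, 14, 18, 22
n = 53, Σfm = 614, mean = 11.5849
Σfm² = 9172
Σf(m − x̄)² = Σfm² − (Σfm)²/n = 9172 − 614²/53 = 2058.8679
Sample variance = 2058.8679 / 52 = 39.5936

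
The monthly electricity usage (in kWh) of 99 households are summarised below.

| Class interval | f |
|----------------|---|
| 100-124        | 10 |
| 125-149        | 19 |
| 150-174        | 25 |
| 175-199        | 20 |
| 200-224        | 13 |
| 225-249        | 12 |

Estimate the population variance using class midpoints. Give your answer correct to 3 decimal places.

Midpoints: 112, 137, 162, 187, 212, 237
n = 99, Σfm = 17113, mean = 172.8586
Σfm² = 3095831
Σf(m − x̄)² = Σfm² − (Σfm)²/n = 3095831 − 17113²/99 = 137702.0202
Population variance = 137702.0202 / 99 = 1390.9295

1390.929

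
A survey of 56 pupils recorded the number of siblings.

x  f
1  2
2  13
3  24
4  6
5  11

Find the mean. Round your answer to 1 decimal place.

3.2

Values: 1, 2, 3, 4, 5
Σfx = 2×1 + 13×2 + 24×3 + 6×4 + 11×5 = 179
n = Σf = 56
Mean = 179 / 56 = 3.1964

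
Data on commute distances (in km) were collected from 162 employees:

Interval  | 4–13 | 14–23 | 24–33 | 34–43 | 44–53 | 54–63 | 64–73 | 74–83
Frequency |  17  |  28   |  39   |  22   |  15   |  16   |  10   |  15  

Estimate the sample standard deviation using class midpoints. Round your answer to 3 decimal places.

21.037

Midpoints: 8.5, 18.5, 28.5, 38.5, 48.5, 58.5, 68.5, 78.5
n = 162, Σfm = 6147, mean = 37.9444
Σfm² = 304494.5
Σf(m − x̄)² = Σfm² − (Σfm)²/n = 304494.5 − 6147²/162 = 71250.0000
Sample variance = 71250.0000 / 161 = 442.5466
Standard deviation = √442.5466 = 21.0368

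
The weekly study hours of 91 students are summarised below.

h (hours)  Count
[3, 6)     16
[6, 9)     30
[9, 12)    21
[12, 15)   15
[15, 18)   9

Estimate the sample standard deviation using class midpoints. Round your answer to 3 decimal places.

3.685

Midpoints: 4.5, 7.5, 10.5, 13.5, 16.5
n = 91, Σfm = 868.5, mean = 9.5440
Σfm² = 9510.75
Σf(m − x̄)² = Σfm² − (Σfm)²/n = 9510.75 − 868.5²/91 = 1221.8242
Sample variance = 1221.8242 / 90 = 13.5758
Standard deviation = √13.5758 = 3.6845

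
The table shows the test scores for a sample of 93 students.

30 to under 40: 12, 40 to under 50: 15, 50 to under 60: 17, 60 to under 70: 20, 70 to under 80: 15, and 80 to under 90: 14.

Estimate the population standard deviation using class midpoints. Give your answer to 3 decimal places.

Midpoints: 35, 45, 55, 65, 75, 85
n = 93, Σfm = 5645, mean = 60.6989
Σfm² = 366525
Σf(m − x̄)² = Σfm² − (Σfm)²/n = 366525 − 5645²/93 = 23879.5699
Population variance = 23879.5699 / 93 = 256.7696
Standard deviation = √256.7696 = 16.0240

16.024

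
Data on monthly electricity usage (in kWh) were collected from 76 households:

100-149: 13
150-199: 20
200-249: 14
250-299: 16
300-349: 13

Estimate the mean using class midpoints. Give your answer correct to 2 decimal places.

Midpoints: 124.5, 174.5, 224.5, 274.5, 324.5
Σfm = 13×124.5 + 20×174.5 + 14×224.5 + 16×274.5 + 13×324.5 = 16862
n = Σf = 76
Mean = 16862 / 76 = 221.8684

221.87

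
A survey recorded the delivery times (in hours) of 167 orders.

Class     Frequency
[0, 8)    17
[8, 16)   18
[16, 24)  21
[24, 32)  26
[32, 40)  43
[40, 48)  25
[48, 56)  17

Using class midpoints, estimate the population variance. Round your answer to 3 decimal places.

Midpoints: 4, 12, 20, 28, 36, 44, 52
n = 167, Σfm = 4964, mean = 29.7246
Σfm² = 181744
Σf(m − x̄)² = Σfm² − (Σfm)²/n = 181744 − 4964²/167 = 34191.3293
Population variance = 34191.3293 / 167 = 204.7385

204.738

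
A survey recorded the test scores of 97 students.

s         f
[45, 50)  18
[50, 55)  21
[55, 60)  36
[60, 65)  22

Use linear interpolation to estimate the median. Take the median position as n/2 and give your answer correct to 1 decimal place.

56.3

Cumulative frequencies: 18, 39, 75, 97
n = 97; position = n/2 = 48.5.
This falls in the class [55, 60): L = 55, F = 39, f = 36, h = 5.
Median ≈ 55 + ((48.5 − 39) / 36) × 5 = 56.3194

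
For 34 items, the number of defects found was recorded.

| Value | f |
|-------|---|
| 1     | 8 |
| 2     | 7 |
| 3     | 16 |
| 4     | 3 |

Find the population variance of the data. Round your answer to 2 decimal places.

Values: 1, 2, 3, 4
n = 34, Σfx = 82, mean = 2.4118
Σfx² = 228
Σf(x − x̄)² = Σfx² − (Σfx)²/n = 228 − 82²/34 = 30.2353
Population variance = 30.2353 / 34 = 0.8893

0.89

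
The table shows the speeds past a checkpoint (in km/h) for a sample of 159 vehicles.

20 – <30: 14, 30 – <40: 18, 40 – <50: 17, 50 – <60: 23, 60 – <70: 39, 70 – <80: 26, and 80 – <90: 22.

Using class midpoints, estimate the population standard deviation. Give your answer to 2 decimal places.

18.29

Midpoints: 25, 35, 45, 55, 65, 75, 85
n = 159, Σfm = 9365, mean = 58.8994
Σfm² = 604775
Σf(m − x̄)² = Σfm² − (Σfm)²/n = 604775 − 9365²/159 = 53182.3899
Population variance = 53182.3899 / 159 = 334.4804
Standard deviation = √334.4804 = 18.2888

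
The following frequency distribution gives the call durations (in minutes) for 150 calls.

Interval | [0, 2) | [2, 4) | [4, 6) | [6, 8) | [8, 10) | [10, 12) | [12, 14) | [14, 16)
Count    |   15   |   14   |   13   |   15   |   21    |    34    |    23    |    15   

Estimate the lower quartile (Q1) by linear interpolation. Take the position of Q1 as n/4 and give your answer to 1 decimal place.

5.3

Cumulative frequencies: 15, 29, 42, 57, 78, 112, 135, 150
n = 150; position = n/4 = 37.5.
This falls in the class [4, 6): L = 4, F = 29, f = 13, h = 2.
Lower quartile ≈ 4 + ((37.5 − 29) / 13) × 2 = 5.3077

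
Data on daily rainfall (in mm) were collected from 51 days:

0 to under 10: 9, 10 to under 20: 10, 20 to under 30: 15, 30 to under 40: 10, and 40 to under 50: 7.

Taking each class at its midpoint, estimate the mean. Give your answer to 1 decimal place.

Midpoints: 5, 15, 25, 35, 45
Σfm = 9×5 + 10×15 + 15×25 + 10×35 + 7×45 = 1235
n = Σf = 51
Mean = 1235 / 51 = 24.2157

24.2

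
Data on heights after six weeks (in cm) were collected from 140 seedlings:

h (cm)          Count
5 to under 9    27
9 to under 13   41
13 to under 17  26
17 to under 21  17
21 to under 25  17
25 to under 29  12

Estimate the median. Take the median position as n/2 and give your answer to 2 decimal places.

Cumulative frequencies: 27, 68, 94, 111, 128, 140
n = 140; position = n/2 = 70.
This falls in the class 13 to under 17: L = 13, F = 68, f = 26, h = 4.
Median ≈ 13 + ((70 − 68) / 26) × 4 = 13.3077

13.31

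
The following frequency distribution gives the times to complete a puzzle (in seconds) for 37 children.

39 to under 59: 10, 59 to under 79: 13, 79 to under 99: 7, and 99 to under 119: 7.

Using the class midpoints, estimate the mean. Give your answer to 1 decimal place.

74.9

Midpoints: 49, 69, 89, 109
Σfm = 10×49 + 13×69 + 7×89 + 7×109 = 2773
n = Σf = 37
Mean = 2773 / 37 = 74.9459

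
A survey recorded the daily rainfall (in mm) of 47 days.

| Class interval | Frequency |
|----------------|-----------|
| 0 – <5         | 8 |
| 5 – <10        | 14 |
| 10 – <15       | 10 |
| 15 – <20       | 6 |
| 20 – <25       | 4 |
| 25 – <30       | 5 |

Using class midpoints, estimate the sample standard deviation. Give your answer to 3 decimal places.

7.836

Midpoints: 2.5, 7.5, 12.5, 17.5, 22.5, 27.5
n = 47, Σfm = 582.5, mean = 12.3936
Σfm² = 10043.75
Σf(m − x̄)² = Σfm² − (Σfm)²/n = 10043.75 − 582.5²/47 = 2824.4681
Sample variance = 2824.4681 / 46 = 61.4015
Standard deviation = √61.4015 = 7.8359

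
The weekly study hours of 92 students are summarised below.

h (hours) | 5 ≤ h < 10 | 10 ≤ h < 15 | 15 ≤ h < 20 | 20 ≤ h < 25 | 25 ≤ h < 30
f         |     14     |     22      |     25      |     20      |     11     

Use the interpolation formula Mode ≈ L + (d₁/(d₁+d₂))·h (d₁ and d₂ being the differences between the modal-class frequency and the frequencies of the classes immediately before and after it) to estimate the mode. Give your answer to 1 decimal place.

Modal class: 15 ≤ h < 20 (highest frequency 25).
d₁ = 25 − 22 = 3, d₂ = 25 − 20 = 5
Mode ≈ 15 + (3/(3+5)) × 5 = 15 + 1.8750 = 16.8750

16.9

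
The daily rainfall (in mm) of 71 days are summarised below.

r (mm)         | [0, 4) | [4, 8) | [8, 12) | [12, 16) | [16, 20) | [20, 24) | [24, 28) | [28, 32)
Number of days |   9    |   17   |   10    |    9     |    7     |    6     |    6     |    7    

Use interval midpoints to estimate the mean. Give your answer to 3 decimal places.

Midpoints: 2, 6, 10, 14, 18, 22, 26, 30
Σfm = 9×2 + 17×6 + 10×10 + 9×14 + 7×18 + 6×22 + 6×26 + 7×30 = 970
n = Σf = 71
Mean = 970 / 71 = 13.6620

13.662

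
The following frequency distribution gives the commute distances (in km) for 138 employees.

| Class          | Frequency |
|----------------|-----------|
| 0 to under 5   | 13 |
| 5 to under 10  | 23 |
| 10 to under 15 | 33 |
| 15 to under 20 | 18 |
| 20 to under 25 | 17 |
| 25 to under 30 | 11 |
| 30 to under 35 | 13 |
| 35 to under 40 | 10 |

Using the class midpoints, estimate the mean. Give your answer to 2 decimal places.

17.50

Midpoints: 2.5, 7.5, 12.5, 17.5, 22.5, 27.5, 32.5, 37.5
Σfm = 13×2.5 + 23×7.5 + 33×12.5 + 18×17.5 + 17×22.5 + 11×27.5 + 13×32.5 + 10×37.5 = 2415
n = Σf = 138
Mean = 2415 / 138 = 17.5000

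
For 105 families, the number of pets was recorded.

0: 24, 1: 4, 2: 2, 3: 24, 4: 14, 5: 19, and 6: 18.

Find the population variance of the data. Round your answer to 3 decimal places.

Values: 0, 1, 2, 3, 4, 5, 6
n = 105, Σfx = 339, mean = 3.2286
Σfx² = 1575
Σf(x − x̄)² = Σfx² − (Σfx)²/n = 1575 − 339²/105 = 480.5143
Population variance = 480.5143 / 105 = 4.5763

4.576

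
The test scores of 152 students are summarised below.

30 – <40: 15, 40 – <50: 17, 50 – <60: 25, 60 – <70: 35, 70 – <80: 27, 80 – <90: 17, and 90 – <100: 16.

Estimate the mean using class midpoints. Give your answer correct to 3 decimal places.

Midpoints: 35, 45, 55, 65, 75, 85, 95
Σfm = 15×35 + 17×45 + 25×55 + 35×65 + 27×75 + 17×85 + 16×95 = 9930
n = Σf = 152
Mean = 9930 / 152 = 65.3289

65.329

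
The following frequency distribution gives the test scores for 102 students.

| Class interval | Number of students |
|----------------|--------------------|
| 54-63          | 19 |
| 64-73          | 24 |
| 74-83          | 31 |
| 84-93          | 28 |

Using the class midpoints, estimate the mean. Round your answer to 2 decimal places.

75.17

Midpoints: 58.5, 68.5, 78.5, 88.5
Σfm = 19×58.5 + 24×68.5 + 31×78.5 + 28×88.5 = 7667
n = Σf = 102
Mean = 7667 / 102 = 75.1667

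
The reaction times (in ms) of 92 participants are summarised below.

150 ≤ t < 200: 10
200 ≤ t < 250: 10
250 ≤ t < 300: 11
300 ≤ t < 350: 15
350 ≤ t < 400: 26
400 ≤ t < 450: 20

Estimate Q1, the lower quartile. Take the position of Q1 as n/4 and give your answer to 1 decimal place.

Cumulative frequencies: 10, 20, 31, 46, 72, 92
n = 92; position = n/4 = 23.
This falls in the class 250 ≤ t < 300: L = 250, F = 20, f = 11, h = 50.
Lower quartile ≈ 250 + ((23 − 20) / 11) × 50 = 263.6364

263.6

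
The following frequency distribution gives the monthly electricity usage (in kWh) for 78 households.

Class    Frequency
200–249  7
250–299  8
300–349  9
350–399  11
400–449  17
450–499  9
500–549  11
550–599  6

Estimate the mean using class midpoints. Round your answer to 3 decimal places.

Midpoints: 224.5, 274.5, 324.5, 374.5, 424.5, 474.5, 524.5, 574.5
Σfm = 7×224.5 + 8×274.5 + 9×324.5 + 11×374.5 + 17×424.5 + 9×474.5 + 11×524.5 + 6×574.5 = 31511
n = Σf = 78
Mean = 31511 / 78 = 403.9872

403.987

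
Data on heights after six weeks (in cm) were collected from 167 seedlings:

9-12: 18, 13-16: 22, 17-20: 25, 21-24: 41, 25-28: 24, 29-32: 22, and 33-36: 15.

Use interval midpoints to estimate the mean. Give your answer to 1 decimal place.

22.3

Midpoints: 10.5, 14.5, 18.5, 22.5, 26.5, 30.5, 34.5
Σfm = 18×10.5 + 22×14.5 + 25×18.5 + 41×22.5 + 24×26.5 + 22×30.5 + 15×34.5 = 3717.5
n = Σf = 167
Mean = 3717.5 / 167 = 22.2605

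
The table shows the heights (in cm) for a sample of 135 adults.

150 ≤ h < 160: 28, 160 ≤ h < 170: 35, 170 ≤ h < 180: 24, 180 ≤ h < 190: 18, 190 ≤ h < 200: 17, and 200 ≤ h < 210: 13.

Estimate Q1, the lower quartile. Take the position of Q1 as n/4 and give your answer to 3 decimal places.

161.643

Cumulative frequencies: 28, 63, 87, 105, 122, 135
n = 135; position = n/4 = 33.75.
This falls in the class 160 ≤ h < 170: L = 160, F = 28, f = 35, h = 10.
Lower quartile ≈ 160 + ((33.75 − 28) / 35) × 10 = 161.6429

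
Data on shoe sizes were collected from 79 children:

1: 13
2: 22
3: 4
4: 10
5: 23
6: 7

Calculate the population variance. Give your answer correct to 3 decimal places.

2.891

Values: 1, 2, 3, 4, 5, 6
n = 79, Σfx = 266, mean = 3.3671
Σfx² = 1124
Σf(x − x̄)² = Σfx² − (Σfx)²/n = 1124 − 266²/79 = 228.3544
Population variance = 228.3544 / 79 = 2.8906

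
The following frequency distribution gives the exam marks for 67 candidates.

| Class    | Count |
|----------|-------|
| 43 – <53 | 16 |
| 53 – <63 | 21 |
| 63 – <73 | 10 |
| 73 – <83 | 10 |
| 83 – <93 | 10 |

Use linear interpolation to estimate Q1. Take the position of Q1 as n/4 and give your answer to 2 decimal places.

53.36

Cumulative frequencies: 16, 37, 47, 57, 67
n = 67; position = n/4 = 16.75.
This falls in the class 53 – <63: L = 53, F = 16, f = 21, h = 10.
Lower quartile ≈ 53 + ((16.75 − 16) / 21) × 10 = 53.3571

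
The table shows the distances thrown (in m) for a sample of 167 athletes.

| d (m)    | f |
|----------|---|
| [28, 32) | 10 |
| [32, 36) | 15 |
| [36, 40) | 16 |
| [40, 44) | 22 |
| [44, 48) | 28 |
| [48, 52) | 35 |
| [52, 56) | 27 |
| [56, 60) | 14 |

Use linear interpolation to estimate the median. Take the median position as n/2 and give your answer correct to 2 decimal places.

Cumulative frequencies: 10, 25, 41, 63, 91, 126, 153, 167
n = 167; position = n/2 = 83.5.
This falls in the class [44, 48): L = 44, F = 63, f = 28, h = 4.
Median ≈ 44 + ((83.5 − 63) / 28) × 4 = 46.9286

46.93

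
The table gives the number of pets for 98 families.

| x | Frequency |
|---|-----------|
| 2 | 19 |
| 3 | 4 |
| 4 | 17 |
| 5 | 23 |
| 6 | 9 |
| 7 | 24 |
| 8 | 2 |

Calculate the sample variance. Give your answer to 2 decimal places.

Values: 2, 3, 4, 5, 6, 7, 8
n = 98, Σfx = 471, mean = 4.8061
Σfx² = 2587
Σf(x − x̄)² = Σfx² − (Σfx)²/n = 2587 − 471²/98 = 323.3163
Sample variance = 323.3163 / 97 = 3.3332

3.33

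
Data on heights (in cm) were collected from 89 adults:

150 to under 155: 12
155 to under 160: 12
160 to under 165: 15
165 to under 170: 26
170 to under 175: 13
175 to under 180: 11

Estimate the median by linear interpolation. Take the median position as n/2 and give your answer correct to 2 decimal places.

166.06

Cumulative frequencies: 12, 24, 39, 65, 78, 89
n = 89; position = n/2 = 44.5.
This falls in the class 165 to under 170: L = 165, F = 39, f = 26, h = 5.
Median ≈ 165 + ((44.5 − 39) / 26) × 5 = 166.0577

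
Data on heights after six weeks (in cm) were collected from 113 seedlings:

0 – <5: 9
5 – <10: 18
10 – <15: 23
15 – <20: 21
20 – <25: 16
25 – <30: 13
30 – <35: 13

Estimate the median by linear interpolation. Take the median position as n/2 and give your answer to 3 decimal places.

Cumulative frequencies: 9, 27, 50, 71, 87, 100, 113
n = 113; position = n/2 = 56.5.
This falls in the class 15 – <20: L = 15, F = 50, f = 21, h = 5.
Median ≈ 15 + ((56.5 − 50) / 21) × 5 = 16.5476

16.548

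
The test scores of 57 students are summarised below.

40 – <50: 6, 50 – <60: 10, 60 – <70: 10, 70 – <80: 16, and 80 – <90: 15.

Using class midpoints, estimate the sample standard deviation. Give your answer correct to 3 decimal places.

Midpoints: 45, 55, 65, 75, 85
n = 57, Σfm = 3945, mean = 69.2105
Σfm² = 283025
Σf(m − x̄)² = Σfm² − (Σfm)²/n = 283025 − 3945²/57 = 9989.4737
Sample variance = 9989.4737 / 56 = 178.3835
Standard deviation = √178.3835 = 13.3560

13.356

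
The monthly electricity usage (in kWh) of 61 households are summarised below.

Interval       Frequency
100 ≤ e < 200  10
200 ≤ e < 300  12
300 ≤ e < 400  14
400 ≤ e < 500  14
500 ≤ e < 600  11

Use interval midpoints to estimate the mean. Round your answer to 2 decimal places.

356.56

Midpoints: 150, 250, 350, 450, 550
Σfm = 10×150 + 12×250 + 14×350 + 14×450 + 11×550 = 21750
n = Σf = 61
Mean = 21750 / 61 = 356.5574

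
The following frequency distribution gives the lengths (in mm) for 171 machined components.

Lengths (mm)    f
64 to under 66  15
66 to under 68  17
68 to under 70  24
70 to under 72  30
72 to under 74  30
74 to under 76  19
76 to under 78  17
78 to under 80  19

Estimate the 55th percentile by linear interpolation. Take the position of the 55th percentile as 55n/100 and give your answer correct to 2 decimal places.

72.54

Cumulative frequencies: 15, 32, 56, 86, 116, 135, 152, 171
n = 171; position = 55n/100 = 94.05.
This falls in the class 72 to under 74: L = 72, F = 86, f = 30, h = 2.
55th percentile ≈ 72 + ((94.05 − 86) / 30) × 2 = 72.5367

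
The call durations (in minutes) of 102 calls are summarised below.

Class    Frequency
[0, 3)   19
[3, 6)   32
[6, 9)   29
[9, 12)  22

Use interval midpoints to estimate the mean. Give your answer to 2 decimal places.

6.09

Midpoints: 1.5, 4.5, 7.5, 10.5
Σfm = 19×1.5 + 32×4.5 + 29×7.5 + 22×10.5 = 621
n = Σf = 102
Mean = 621 / 102 = 6.0882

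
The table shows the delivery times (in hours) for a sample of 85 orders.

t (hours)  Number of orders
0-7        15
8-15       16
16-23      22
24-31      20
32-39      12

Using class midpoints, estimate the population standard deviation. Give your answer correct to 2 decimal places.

10.41

Midpoints: 3.5, 11.5, 19.5, 27.5, 35.5
n = 85, Σfm = 1641.5, mean = 19.3118
Σfm² = 40913.25
Σf(m − x̄)² = Σfm² − (Σfm)²/n = 40913.25 − 1641.5²/85 = 9212.9882
Population variance = 9212.9882 / 85 = 108.3881
Standard deviation = √108.3881 = 10.4110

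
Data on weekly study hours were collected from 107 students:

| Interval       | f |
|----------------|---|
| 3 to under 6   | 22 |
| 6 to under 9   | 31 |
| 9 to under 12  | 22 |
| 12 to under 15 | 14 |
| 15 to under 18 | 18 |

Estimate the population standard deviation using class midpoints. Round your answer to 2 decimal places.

4.09

Midpoints: 4.5, 7.5, 10.5, 13.5, 16.5
n = 107, Σfm = 1048.5, mean = 9.7991
Σfm² = 12066.75
Σf(m − x̄)² = Σfm² − (Σfm)²/n = 12066.75 − 1048.5²/107 = 1792.4299
Population variance = 1792.4299 / 107 = 16.7517
Standard deviation = √16.7517 = 4.0929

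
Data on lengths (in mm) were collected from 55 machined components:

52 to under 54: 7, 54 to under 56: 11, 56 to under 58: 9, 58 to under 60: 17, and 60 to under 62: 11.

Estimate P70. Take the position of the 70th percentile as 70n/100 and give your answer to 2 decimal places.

Cumulative frequencies: 7, 18, 27, 44, 55
n = 55; position = 70n/100 = 38.5.
This falls in the class 58 to under 60: L = 58, F = 27, f = 17, h = 2.
70th percentile ≈ 58 + ((38.5 − 27) / 17) × 2 = 59.3529

59.35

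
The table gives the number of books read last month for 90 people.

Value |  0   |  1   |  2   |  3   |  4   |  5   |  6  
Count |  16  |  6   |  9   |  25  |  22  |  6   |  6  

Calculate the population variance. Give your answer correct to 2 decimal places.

Values: 0, 1, 2, 3, 4, 5, 6
n = 90, Σfx = 253, mean = 2.8111
Σfx² = 985
Σf(x − x̄)² = Σfx² − (Σfx)²/n = 985 − 253²/90 = 273.7889
Population variance = 273.7889 / 90 = 3.0421

3.04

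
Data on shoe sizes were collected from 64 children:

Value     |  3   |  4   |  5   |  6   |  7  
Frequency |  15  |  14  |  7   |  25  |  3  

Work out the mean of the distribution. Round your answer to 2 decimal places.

Values: 3, 4, 5, 6, 7
Σfx = 15×3 + 14×4 + 7×5 + 25×6 + 3×7 = 307
n = Σf = 64
Mean = 307 / 64 = 4.7969

4.80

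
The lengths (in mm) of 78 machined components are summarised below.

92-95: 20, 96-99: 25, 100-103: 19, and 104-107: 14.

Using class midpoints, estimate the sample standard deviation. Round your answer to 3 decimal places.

4.219

Midpoints: 93.5, 97.5, 101.5, 105.5
n = 78, Σfm = 7713, mean = 98.8846
Σfm² = 764067.5
Σf(m − x̄)² = Σfm² − (Σfm)²/n = 764067.5 − 7713²/78 = 1370.4615
Sample variance = 1370.4615 / 77 = 17.7982
Standard deviation = √17.7982 = 4.2188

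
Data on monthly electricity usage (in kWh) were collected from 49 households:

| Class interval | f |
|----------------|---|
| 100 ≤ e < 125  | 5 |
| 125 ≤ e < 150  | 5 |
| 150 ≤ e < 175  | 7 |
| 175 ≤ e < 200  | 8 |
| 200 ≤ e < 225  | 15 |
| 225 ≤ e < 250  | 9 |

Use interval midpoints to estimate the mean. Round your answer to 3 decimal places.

188.010

Midpoints: 112.5, 137.5, 162.5, 187.5, 212.5, 237.5
Σfm = 5×112.5 + 5×137.5 + 7×162.5 + 8×187.5 + 15×212.5 + 9×237.5 = 9212.5
n = Σf = 49
Mean = 9212.5 / 49 = 188.0102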